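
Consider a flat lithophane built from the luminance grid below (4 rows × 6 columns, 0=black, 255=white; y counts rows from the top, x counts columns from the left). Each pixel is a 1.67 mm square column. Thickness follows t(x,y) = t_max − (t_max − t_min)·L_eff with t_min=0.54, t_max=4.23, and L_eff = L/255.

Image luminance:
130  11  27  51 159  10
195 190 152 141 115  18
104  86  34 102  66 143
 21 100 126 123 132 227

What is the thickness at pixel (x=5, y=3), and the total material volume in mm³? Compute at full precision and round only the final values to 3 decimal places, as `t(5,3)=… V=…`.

t(5,3)=0.945 V=183.730

span = t_max - t_min = 4.23 - 0.54 = 3.690
L(5,3) = 227, L_eff = 227/255 = 0.890196
t(5,3) = 4.23 - 3.690·0.890196 = 0.945
Σt over all 4·6 pixels = 559971/8500 ≈ 65.8789412
V = pitch²·Σt = 1.67²·559971/8500 = 183.730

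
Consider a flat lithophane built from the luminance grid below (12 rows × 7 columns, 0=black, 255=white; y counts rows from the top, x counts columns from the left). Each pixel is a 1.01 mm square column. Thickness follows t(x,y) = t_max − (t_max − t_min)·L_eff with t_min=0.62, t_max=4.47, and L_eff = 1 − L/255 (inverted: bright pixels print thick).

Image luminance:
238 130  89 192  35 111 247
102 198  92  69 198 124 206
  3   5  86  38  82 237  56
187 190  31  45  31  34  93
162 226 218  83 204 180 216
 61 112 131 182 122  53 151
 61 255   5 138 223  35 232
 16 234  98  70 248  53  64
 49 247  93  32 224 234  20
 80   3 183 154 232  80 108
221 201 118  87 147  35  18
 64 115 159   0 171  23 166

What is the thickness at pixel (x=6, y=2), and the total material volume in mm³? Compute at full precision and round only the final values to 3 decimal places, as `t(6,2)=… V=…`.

span = t_max - t_min = 4.47 - 0.62 = 3.850
L(6,2) = 56, L_eff = 1 - 56/255 = 0.780392 (inverted)
t(6,2) = 4.47 - 3.850·0.780392 = 1.465
Σt over all 12·7 pixels = 21091/102 ≈ 206.7745098
V = pitch²·Σt = 1.01²·21091/102 = 210.931

t(6,2)=1.465 V=210.931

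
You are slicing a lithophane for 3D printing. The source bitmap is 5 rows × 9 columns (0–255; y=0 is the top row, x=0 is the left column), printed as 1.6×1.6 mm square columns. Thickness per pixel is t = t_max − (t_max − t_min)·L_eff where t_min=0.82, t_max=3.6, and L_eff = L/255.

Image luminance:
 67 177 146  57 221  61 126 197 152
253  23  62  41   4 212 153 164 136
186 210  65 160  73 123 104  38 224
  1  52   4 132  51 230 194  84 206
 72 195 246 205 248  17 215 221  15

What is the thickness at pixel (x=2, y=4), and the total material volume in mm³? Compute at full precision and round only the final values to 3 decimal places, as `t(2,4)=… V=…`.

span = t_max - t_min = 3.6 - 0.82 = 2.780
L(2,4) = 246, L_eff = 246/255 = 0.964706
t(2,4) = 3.6 - 2.780·0.964706 = 0.918
Σt over all 5·9 pixels = 418701/4250 ≈ 98.5178824
V = pitch²·Σt = 1.6²·418701/4250 = 252.206

t(2,4)=0.918 V=252.206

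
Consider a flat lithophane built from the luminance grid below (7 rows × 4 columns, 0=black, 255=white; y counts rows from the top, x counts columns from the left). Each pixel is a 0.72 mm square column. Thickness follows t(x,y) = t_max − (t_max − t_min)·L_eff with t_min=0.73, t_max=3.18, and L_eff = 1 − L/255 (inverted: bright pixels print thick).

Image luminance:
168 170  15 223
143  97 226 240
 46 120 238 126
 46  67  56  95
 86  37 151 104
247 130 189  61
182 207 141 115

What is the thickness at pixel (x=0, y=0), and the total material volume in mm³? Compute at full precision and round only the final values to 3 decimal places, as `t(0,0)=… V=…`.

span = t_max - t_min = 3.18 - 0.73 = 2.450
L(0,0) = 168, L_eff = 1 - 168/255 = 0.341176 (inverted)
t(0,0) = 3.18 - 2.450·0.341176 = 2.344
Σt over all 7·4 pixels = 47803/850 ≈ 56.2388235
V = pitch²·Σt = 0.72²·47803/850 = 29.154

t(0,0)=2.344 V=29.154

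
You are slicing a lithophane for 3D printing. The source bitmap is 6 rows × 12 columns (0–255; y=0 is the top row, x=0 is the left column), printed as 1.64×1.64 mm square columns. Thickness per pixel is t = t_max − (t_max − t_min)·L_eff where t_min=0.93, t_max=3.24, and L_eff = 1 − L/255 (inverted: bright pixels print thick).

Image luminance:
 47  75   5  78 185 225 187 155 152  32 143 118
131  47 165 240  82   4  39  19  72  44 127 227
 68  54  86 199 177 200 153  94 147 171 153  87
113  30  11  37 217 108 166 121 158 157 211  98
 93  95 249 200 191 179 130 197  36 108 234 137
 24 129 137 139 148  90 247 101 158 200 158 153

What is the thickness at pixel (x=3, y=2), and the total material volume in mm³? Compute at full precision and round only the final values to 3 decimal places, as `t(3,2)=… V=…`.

span = t_max - t_min = 3.24 - 0.93 = 2.310
L(3,2) = 199, L_eff = 1 - 199/255 = 0.219608 (inverted)
t(3,2) = 3.24 - 2.310·0.219608 = 2.733
Σt over all 6·12 pixels = 318389/2125 ≈ 149.8301176
V = pitch²·Σt = 1.64²·318389/2125 = 402.983

t(3,2)=2.733 V=402.983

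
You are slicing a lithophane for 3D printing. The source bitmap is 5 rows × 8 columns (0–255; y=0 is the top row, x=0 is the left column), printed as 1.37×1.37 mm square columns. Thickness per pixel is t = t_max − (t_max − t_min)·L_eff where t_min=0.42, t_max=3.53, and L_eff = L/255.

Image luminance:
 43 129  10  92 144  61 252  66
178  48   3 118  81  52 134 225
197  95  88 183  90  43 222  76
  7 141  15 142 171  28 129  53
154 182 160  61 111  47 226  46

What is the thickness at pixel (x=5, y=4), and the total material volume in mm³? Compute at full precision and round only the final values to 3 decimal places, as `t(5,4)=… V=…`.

t(5,4)=2.957 V=166.519

span = t_max - t_min = 3.53 - 0.42 = 3.110
L(5,4) = 47, L_eff = 47/255 = 0.184314
t(5,4) = 3.53 - 3.110·0.184314 = 2.957
Σt over all 5·8 pixels = 2262367/25500 ≈ 88.7202745
V = pitch²·Σt = 1.37²·2262367/25500 = 166.519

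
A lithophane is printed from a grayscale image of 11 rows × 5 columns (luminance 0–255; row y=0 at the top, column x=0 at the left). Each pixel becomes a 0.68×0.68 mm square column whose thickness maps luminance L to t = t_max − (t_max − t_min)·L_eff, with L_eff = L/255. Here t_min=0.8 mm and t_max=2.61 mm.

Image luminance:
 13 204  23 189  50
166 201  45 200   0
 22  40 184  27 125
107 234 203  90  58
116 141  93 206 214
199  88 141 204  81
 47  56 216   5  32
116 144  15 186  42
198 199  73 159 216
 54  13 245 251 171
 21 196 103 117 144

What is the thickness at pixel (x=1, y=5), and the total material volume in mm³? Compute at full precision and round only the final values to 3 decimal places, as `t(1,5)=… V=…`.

t(1,5)=1.985 V=44.443

span = t_max - t_min = 2.61 - 0.8 = 1.810
L(1,5) = 88, L_eff = 88/255 = 0.345098
t(1,5) = 2.61 - 1.810·0.345098 = 1.985
Σt over all 11·5 pixels = 1225451/12750 ≈ 96.1138039
V = pitch²·Σt = 0.68²·1225451/12750 = 44.443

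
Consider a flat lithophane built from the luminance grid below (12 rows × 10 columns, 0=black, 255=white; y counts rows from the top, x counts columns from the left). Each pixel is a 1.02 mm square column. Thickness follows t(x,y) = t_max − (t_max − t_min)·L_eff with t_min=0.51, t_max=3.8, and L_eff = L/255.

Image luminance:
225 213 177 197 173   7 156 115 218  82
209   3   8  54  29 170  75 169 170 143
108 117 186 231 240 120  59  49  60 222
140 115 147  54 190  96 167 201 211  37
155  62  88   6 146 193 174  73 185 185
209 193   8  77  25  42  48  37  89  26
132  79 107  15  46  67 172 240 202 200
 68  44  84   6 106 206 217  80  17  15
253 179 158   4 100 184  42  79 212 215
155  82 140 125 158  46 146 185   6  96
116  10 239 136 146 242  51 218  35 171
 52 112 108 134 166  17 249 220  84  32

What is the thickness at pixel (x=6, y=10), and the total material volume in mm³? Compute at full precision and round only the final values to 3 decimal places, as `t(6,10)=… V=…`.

span = t_max - t_min = 3.8 - 0.51 = 3.290
L(6,10) = 51, L_eff = 51/255 = 0.200000
t(6,10) = 3.8 - 3.290·0.200000 = 3.142
Σt over all 12·10 pixels = 683447/2550 ≈ 268.0184314
V = pitch²·Σt = 1.02²·683447/2550 = 278.846

t(6,10)=3.142 V=278.846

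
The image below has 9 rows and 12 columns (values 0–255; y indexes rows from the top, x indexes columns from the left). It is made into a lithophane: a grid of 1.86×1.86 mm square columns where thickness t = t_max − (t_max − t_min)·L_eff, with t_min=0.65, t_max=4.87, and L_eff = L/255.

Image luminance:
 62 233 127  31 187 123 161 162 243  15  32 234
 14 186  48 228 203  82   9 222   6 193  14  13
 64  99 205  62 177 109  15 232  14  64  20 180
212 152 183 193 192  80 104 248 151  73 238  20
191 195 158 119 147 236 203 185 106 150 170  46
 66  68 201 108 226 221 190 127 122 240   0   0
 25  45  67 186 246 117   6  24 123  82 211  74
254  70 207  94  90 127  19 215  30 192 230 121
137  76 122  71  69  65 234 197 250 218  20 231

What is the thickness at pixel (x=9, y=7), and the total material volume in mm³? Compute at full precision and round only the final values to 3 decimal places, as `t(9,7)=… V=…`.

span = t_max - t_min = 4.87 - 0.65 = 4.220
L(9,7) = 192, L_eff = 192/255 = 0.752941
t(9,7) = 4.87 - 4.220·0.752941 = 1.693
Σt over all 9·12 pixels = 251047/850 ≈ 295.3494118
V = pitch²·Σt = 1.86²·251047/850 = 1021.791

t(9,7)=1.693 V=1021.791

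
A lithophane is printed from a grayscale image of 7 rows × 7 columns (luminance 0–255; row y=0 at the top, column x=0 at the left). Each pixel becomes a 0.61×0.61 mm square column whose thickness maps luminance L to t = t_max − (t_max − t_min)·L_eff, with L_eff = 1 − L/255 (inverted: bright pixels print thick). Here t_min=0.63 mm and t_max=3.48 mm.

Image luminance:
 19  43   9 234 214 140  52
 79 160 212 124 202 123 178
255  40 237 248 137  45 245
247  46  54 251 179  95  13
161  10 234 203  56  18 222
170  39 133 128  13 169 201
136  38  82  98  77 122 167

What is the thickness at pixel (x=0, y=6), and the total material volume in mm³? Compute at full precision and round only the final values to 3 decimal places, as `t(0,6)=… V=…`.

span = t_max - t_min = 3.48 - 0.63 = 2.850
L(0,6) = 136, L_eff = 1 - 136/255 = 0.466667 (inverted)
t(0,6) = 3.48 - 2.850·0.466667 = 2.150
Σt over all 7·7 pixels = 101.93
V = pitch²·Σt = 0.61²·101.93 = 37.928

t(0,6)=2.150 V=37.928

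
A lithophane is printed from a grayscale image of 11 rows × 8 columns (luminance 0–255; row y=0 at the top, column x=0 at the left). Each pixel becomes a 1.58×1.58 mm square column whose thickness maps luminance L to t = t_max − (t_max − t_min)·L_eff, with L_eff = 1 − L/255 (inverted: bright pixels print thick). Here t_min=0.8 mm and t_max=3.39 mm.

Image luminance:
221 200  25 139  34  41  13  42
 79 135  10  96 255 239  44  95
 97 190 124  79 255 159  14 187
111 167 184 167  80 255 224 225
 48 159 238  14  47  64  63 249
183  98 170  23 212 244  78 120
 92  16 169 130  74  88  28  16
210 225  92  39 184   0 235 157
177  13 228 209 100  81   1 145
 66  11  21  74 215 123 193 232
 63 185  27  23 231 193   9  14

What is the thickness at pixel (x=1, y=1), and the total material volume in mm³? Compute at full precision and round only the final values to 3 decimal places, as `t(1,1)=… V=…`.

span = t_max - t_min = 3.39 - 0.8 = 2.590
L(1,1) = 135, L_eff = 1 - 135/255 = 0.470588 (inverted)
t(1,1) = 3.39 - 2.590·0.470588 = 2.171
Σt over all 11·8 pixels = 907343/5100 ≈ 177.9103922
V = pitch²·Σt = 1.58²·907343/5100 = 444.136

t(1,1)=2.171 V=444.136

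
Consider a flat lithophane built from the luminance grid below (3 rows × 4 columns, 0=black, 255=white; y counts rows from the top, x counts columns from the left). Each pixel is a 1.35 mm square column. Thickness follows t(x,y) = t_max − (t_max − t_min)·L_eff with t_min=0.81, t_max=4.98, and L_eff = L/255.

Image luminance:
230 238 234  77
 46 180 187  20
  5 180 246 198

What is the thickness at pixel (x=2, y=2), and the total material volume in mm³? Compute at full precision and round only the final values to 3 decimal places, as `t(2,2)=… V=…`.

t(2,2)=0.957 V=54.045

span = t_max - t_min = 4.98 - 0.81 = 4.170
L(2,2) = 246, L_eff = 246/255 = 0.964706
t(2,2) = 4.98 - 4.170·0.964706 = 0.957
Σt over all 3·4 pixels = 252061/8500 ≈ 29.6542353
V = pitch²·Σt = 1.35²·252061/8500 = 54.045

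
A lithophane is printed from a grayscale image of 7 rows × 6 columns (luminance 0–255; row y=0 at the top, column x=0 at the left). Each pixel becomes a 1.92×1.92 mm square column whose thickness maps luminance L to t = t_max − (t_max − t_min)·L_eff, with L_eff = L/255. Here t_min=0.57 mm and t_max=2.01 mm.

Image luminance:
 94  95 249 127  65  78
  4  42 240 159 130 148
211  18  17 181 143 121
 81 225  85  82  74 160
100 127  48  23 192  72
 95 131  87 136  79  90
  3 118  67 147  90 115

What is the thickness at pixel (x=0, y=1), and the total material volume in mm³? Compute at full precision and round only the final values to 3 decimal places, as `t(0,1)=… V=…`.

span = t_max - t_min = 2.01 - 0.57 = 1.440
L(0,1) = 4, L_eff = 4/255 = 0.015686
t(0,1) = 2.01 - 1.440·0.015686 = 1.987
Σt over all 7·6 pixels = 249609/4250 ≈ 58.7315294
V = pitch²·Σt = 1.92²·249609/4250 = 216.508

t(0,1)=1.987 V=216.508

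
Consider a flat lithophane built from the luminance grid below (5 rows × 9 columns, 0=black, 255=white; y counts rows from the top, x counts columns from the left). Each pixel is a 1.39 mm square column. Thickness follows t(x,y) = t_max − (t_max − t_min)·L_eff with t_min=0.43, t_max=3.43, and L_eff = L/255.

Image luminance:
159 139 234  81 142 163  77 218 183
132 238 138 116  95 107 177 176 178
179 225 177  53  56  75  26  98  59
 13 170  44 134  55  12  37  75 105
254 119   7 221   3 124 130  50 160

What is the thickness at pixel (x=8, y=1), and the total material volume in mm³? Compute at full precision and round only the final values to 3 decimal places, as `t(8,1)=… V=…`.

span = t_max - t_min = 3.43 - 0.43 = 3.000
L(8,1) = 178, L_eff = 178/255 = 0.698039
t(8,1) = 3.43 - 3.000·0.698039 = 1.336
Σt over all 5·9 pixels = 30823/340 ≈ 90.6558824
V = pitch²·Σt = 1.39²·30823/340 = 175.156

t(8,1)=1.336 V=175.156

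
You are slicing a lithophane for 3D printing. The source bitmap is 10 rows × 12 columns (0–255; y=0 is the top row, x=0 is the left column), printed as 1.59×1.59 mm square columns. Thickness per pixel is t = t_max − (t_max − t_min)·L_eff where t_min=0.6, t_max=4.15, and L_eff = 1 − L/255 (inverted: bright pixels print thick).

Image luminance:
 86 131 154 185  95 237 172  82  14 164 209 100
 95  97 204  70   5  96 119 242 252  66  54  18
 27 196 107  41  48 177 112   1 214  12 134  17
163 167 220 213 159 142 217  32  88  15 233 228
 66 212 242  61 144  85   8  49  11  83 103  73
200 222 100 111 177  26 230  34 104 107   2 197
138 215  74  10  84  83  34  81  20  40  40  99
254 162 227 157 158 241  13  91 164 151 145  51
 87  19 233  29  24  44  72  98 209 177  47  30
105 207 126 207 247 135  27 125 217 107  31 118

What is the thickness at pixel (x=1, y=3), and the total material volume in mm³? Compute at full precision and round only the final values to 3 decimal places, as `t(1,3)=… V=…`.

t(1,3)=2.925 V=675.107

span = t_max - t_min = 4.15 - 0.6 = 3.550
L(1,3) = 167, L_eff = 1 - 167/255 = 0.345098 (inverted)
t(1,3) = 4.15 - 3.550·0.345098 = 2.925
Σt over all 10·12 pixels = 45397/170 ≈ 267.0411765
V = pitch²·Σt = 1.59²·45397/170 = 675.107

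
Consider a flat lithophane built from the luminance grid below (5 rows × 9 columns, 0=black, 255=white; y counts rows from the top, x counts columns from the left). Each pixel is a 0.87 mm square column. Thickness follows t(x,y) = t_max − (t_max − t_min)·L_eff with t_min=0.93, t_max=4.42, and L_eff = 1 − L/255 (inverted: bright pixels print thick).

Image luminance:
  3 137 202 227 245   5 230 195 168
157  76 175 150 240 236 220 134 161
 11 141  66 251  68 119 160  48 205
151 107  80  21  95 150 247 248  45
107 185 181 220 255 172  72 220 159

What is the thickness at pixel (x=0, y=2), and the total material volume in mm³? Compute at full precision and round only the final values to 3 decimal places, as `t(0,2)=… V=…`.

t(0,2)=1.081 V=101.549

span = t_max - t_min = 4.42 - 0.93 = 3.490
L(0,2) = 11, L_eff = 1 - 11/255 = 0.956863 (inverted)
t(0,2) = 4.42 - 3.490·0.956863 = 1.081
Σt over all 5·9 pixels = 171059/1275 ≈ 134.1639216
V = pitch²·Σt = 0.87²·171059/1275 = 101.549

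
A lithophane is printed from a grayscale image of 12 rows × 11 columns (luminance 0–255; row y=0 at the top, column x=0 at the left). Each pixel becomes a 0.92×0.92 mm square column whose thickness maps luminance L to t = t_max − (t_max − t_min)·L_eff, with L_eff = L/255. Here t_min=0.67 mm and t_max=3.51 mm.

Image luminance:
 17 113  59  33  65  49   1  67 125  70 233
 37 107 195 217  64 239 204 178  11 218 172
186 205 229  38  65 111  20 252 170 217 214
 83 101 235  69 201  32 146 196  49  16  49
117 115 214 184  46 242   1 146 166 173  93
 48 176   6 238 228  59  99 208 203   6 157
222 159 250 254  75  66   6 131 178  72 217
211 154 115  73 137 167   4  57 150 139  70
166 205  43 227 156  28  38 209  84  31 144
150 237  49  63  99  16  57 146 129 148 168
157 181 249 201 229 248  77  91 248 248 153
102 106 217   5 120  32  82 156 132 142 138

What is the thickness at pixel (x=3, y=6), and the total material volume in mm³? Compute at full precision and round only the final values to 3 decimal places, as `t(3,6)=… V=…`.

span = t_max - t_min = 3.51 - 0.67 = 2.840
L(3,6) = 254, L_eff = 254/255 = 0.996078
t(3,6) = 3.51 - 2.840·0.996078 = 0.681
Σt over all 12·11 pixels = 579926/2125 ≈ 272.9063529
V = pitch²·Σt = 0.92²·579926/2125 = 230.988

t(3,6)=0.681 V=230.988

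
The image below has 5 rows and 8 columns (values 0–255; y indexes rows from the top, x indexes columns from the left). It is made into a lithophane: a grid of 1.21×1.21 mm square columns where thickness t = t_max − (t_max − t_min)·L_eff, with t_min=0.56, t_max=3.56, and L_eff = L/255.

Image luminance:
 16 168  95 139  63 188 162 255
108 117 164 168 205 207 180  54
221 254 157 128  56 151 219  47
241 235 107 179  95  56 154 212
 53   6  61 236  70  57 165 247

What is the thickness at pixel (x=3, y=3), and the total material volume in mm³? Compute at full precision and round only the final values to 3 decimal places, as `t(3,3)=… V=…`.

span = t_max - t_min = 3.56 - 0.56 = 3.000
L(3,3) = 179, L_eff = 179/255 = 0.701961
t(3,3) = 3.56 - 3.000·0.701961 = 1.454
Σt over all 5·8 pixels = 6408/85 ≈ 75.3882353
V = pitch²·Σt = 1.21²·6408/85 = 110.376

t(3,3)=1.454 V=110.376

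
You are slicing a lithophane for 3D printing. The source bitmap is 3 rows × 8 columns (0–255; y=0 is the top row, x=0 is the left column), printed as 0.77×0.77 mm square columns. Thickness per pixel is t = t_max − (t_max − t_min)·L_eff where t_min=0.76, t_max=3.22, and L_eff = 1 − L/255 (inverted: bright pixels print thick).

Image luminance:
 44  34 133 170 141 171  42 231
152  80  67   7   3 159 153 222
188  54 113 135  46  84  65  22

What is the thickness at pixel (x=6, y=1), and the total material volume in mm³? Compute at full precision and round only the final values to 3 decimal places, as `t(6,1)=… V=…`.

t(6,1)=2.236 V=25.205

span = t_max - t_min = 3.22 - 0.76 = 2.460
L(6,1) = 153, L_eff = 1 - 153/255 = 0.400000 (inverted)
t(6,1) = 3.22 - 2.460·0.400000 = 2.236
Σt over all 3·8 pixels = 42.512
V = pitch²·Σt = 0.77²·42.512 = 25.205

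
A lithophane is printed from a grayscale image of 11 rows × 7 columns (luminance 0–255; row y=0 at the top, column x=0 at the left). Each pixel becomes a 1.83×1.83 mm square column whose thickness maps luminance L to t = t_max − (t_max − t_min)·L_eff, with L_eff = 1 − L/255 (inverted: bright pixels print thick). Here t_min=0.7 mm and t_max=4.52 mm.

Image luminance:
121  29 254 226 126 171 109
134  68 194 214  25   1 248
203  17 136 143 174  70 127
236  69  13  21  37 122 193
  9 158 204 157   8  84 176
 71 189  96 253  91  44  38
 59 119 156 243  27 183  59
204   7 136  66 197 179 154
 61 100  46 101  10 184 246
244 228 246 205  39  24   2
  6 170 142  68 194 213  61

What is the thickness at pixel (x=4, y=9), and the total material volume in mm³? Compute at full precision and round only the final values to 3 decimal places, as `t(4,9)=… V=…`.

t(4,9)=1.284 V=653.990

span = t_max - t_min = 4.52 - 0.7 = 3.820
L(4,9) = 39, L_eff = 1 - 39/255 = 0.847059 (inverted)
t(4,9) = 4.52 - 3.820·0.847059 = 1.284
Σt over all 11·7 pixels = 829961/4250 ≈ 195.2849412
V = pitch²·Σt = 1.83²·829961/4250 = 653.990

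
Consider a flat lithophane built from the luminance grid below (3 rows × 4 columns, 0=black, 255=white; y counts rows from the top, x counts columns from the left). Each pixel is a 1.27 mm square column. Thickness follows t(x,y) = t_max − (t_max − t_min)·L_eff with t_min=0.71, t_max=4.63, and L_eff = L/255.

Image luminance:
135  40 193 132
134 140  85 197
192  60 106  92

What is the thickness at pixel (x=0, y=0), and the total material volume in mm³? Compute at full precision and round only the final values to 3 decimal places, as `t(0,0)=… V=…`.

span = t_max - t_min = 4.63 - 0.71 = 3.920
L(0,0) = 135, L_eff = 135/255 = 0.529412
t(0,0) = 4.63 - 3.920·0.529412 = 2.555
Σt over all 3·4 pixels = 68869/2125 ≈ 32.4089412
V = pitch²·Σt = 1.27²·68869/2125 = 52.272

t(0,0)=2.555 V=52.272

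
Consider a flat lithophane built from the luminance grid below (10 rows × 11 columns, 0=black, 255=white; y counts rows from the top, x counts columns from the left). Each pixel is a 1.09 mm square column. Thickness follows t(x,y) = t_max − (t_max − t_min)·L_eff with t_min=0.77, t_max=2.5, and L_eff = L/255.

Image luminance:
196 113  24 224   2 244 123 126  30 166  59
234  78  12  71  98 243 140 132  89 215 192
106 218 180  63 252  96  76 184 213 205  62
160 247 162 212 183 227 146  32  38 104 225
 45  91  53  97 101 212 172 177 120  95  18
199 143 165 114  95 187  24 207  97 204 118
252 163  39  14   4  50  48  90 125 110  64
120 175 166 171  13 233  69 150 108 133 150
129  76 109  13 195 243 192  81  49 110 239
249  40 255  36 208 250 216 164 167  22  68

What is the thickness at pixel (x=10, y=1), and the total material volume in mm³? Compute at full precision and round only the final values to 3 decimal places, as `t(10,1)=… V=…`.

t(10,1)=1.197 V=209.899

span = t_max - t_min = 2.5 - 0.77 = 1.730
L(10,1) = 192, L_eff = 192/255 = 0.752941
t(10,1) = 2.5 - 1.730·0.752941 = 1.197
Σt over all 10·11 pixels = 2252519/12750 ≈ 176.6681569
V = pitch²·Σt = 1.09²·2252519/12750 = 209.899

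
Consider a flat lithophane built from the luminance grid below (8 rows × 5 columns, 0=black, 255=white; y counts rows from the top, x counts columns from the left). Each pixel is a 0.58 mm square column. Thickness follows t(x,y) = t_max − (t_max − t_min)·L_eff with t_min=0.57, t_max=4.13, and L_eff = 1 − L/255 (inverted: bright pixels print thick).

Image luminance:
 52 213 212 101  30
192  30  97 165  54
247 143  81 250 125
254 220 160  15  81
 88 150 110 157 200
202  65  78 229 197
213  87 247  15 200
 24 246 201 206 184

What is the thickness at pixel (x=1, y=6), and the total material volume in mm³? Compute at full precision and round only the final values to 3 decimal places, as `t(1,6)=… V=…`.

span = t_max - t_min = 4.13 - 0.57 = 3.560
L(1,6) = 87, L_eff = 1 - 87/255 = 0.658824 (inverted)
t(1,6) = 4.13 - 3.560·0.658824 = 1.785
Σt over all 8·5 pixels = 663419/6375 ≈ 104.0657255
V = pitch²·Σt = 0.58²·663419/6375 = 35.008

t(1,6)=1.785 V=35.008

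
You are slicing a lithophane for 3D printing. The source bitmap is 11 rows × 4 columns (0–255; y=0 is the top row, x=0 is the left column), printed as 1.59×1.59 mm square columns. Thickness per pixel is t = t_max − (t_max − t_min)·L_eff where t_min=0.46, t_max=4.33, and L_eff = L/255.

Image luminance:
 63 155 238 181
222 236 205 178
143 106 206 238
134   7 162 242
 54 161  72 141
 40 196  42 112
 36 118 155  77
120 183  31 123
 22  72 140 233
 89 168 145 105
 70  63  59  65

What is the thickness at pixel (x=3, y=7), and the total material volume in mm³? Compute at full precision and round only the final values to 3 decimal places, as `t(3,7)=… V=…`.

t(3,7)=2.463 V=266.488

span = t_max - t_min = 4.33 - 0.46 = 3.870
L(3,7) = 123, L_eff = 123/255 = 0.482353
t(3,7) = 4.33 - 3.870·0.482353 = 2.463
Σt over all 11·4 pixels = 223997/2125 ≈ 105.4103529
V = pitch²·Σt = 1.59²·223997/2125 = 266.488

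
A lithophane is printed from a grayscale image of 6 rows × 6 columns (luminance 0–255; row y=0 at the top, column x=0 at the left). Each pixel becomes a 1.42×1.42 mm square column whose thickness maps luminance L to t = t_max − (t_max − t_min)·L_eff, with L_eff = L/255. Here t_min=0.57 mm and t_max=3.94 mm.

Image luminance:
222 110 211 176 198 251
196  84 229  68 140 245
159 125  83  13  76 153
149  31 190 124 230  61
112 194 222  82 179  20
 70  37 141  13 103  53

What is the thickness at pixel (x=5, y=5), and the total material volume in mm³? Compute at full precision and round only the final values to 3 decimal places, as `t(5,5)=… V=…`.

span = t_max - t_min = 3.94 - 0.57 = 3.370
L(5,5) = 53, L_eff = 53/255 = 0.207843
t(5,5) = 3.94 - 3.370·0.207843 = 3.240
Σt over all 6·6 pixels = 201617/2550 ≈ 79.0654902
V = pitch²·Σt = 1.42²·201617/2550 = 159.428

t(5,5)=3.240 V=159.428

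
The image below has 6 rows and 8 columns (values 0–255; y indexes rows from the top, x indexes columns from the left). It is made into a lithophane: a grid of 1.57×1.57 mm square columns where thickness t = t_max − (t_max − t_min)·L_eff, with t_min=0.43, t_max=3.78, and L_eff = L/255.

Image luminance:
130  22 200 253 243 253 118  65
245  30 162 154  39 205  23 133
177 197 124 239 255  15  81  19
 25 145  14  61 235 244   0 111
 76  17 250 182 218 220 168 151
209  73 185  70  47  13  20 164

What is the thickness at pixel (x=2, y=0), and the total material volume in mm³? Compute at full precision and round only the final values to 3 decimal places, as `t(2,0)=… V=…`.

span = t_max - t_min = 3.78 - 0.43 = 3.350
L(2,0) = 200, L_eff = 200/255 = 0.784314
t(2,0) = 3.78 - 3.350·0.784314 = 1.153
Σt over all 6·8 pixels = 126146/1275 ≈ 98.9380392
V = pitch²·Σt = 1.57²·126146/1275 = 243.872

t(2,0)=1.153 V=243.872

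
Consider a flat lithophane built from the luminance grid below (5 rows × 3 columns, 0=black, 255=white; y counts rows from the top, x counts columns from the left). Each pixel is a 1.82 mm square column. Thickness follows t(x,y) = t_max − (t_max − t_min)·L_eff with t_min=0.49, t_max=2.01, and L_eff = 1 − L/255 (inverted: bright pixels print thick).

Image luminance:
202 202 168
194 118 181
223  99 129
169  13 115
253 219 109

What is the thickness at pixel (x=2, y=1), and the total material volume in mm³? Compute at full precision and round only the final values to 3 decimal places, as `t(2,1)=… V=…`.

t(2,1)=1.569 V=71.614

span = t_max - t_min = 2.01 - 0.49 = 1.520
L(2,1) = 181, L_eff = 1 - 181/255 = 0.290196 (inverted)
t(2,1) = 2.01 - 1.520·0.290196 = 1.569
Σt over all 5·3 pixels = 183771/8500 ≈ 21.6201176
V = pitch²·Σt = 1.82²·183771/8500 = 71.614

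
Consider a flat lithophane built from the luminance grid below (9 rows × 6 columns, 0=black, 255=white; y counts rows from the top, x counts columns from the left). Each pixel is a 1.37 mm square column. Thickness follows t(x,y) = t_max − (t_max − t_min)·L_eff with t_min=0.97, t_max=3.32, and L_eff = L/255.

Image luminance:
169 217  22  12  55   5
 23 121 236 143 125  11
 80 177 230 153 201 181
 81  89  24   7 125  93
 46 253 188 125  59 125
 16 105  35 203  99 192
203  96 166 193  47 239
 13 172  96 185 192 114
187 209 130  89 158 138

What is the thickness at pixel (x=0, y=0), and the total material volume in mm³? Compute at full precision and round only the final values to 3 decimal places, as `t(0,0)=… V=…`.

span = t_max - t_min = 3.32 - 0.97 = 2.350
L(0,0) = 169, L_eff = 169/255 = 0.662745
t(0,0) = 3.32 - 2.350·0.662745 = 1.763
Σt over all 9·6 pixels = 601637/5100 ≈ 117.9680392
V = pitch²·Σt = 1.37²·601637/5100 = 221.414

t(0,0)=1.763 V=221.414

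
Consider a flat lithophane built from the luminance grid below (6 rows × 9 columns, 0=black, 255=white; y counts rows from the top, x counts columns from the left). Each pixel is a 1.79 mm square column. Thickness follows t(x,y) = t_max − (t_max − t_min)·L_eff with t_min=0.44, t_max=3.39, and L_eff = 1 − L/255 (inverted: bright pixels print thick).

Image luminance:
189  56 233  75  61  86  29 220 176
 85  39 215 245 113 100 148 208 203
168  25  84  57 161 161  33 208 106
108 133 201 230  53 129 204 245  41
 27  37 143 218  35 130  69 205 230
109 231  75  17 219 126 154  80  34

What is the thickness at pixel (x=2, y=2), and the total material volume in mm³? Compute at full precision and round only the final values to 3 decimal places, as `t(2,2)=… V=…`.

span = t_max - t_min = 3.39 - 0.44 = 2.950
L(2,2) = 84, L_eff = 1 - 84/255 = 0.670588 (inverted)
t(2,2) = 3.39 - 2.950·0.670588 = 1.412
Σt over all 6·9 pixels = 532229/5100 ≈ 104.3586275
V = pitch²·Σt = 1.79²·532229/5100 = 334.375

t(2,2)=1.412 V=334.375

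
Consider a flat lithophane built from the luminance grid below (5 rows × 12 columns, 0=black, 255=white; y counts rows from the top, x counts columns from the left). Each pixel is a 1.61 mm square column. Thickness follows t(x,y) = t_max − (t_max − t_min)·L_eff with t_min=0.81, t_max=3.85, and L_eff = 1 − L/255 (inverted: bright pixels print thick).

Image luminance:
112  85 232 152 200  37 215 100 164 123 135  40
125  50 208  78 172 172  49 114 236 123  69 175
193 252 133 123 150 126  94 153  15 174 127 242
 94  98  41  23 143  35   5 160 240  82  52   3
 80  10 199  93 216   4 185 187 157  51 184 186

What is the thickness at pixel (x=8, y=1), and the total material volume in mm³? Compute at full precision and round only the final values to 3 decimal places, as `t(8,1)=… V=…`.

t(8,1)=3.623 V=356.999

span = t_max - t_min = 3.85 - 0.81 = 3.040
L(8,1) = 236, L_eff = 1 - 236/255 = 0.074510 (inverted)
t(8,1) = 3.85 - 3.040·0.074510 = 3.623
Σt over all 5·12 pixels = 292667/2125 ≈ 137.7256471
V = pitch²·Σt = 1.61²·292667/2125 = 356.999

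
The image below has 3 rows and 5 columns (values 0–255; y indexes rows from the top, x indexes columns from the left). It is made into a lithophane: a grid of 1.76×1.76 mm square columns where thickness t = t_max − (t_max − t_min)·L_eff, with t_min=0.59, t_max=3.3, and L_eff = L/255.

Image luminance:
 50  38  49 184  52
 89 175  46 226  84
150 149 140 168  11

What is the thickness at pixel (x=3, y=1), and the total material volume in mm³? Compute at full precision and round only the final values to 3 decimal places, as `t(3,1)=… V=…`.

t(3,1)=0.898 V=100.298

span = t_max - t_min = 3.3 - 0.59 = 2.710
L(3,1) = 226, L_eff = 226/255 = 0.886275
t(3,1) = 3.3 - 2.710·0.886275 = 0.898
Σt over all 3·5 pixels = 275223/8500 ≈ 32.3791765
V = pitch²·Σt = 1.76²·275223/8500 = 100.298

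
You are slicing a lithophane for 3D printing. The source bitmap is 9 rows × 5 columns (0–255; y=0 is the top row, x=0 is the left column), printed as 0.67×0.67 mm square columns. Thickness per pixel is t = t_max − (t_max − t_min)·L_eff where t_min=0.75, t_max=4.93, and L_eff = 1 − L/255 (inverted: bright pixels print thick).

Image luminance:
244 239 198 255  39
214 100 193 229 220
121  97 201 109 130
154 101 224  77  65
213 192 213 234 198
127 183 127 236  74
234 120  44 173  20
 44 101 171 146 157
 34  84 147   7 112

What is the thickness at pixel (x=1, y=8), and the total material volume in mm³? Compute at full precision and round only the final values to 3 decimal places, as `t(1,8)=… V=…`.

t(1,8)=2.127 V=63.723

span = t_max - t_min = 4.93 - 0.75 = 4.180
L(1,8) = 84, L_eff = 1 - 84/255 = 0.670588 (inverted)
t(1,8) = 4.93 - 4.180·0.670588 = 2.127
Σt over all 9·5 pixels = 3619843/25500 ≈ 141.9546275
V = pitch²·Σt = 0.67²·3619843/25500 = 63.723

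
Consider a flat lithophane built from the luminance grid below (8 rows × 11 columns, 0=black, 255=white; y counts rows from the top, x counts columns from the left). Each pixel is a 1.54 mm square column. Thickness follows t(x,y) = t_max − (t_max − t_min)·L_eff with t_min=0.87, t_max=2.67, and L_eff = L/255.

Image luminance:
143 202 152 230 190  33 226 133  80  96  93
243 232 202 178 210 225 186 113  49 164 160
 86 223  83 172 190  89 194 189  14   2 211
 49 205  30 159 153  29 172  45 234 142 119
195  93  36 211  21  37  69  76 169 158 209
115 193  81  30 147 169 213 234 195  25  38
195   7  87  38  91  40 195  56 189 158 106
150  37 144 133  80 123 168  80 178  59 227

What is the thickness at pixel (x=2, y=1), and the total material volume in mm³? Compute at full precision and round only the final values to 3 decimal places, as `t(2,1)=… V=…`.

t(2,1)=1.244 V=363.290

span = t_max - t_min = 2.67 - 0.87 = 1.800
L(2,1) = 202, L_eff = 202/255 = 0.792157
t(2,1) = 2.67 - 1.800·0.792157 = 1.244
Σt over all 8·11 pixels = 65103/425 ≈ 153.1835294
V = pitch²·Σt = 1.54²·65103/425 = 363.290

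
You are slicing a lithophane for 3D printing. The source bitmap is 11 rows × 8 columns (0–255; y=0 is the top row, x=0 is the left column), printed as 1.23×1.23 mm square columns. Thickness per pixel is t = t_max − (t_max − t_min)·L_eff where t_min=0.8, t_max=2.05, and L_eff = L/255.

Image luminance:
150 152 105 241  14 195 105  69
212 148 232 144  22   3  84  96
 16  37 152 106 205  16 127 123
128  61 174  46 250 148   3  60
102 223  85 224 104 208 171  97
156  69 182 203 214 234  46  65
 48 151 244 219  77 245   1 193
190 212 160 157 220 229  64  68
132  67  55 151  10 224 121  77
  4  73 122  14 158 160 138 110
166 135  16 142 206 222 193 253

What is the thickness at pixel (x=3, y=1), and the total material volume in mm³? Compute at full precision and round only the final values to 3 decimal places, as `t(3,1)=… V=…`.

t(3,1)=1.344 V=188.131

span = t_max - t_min = 2.05 - 0.8 = 1.250
L(3,1) = 144, L_eff = 144/255 = 0.564706
t(3,1) = 2.05 - 1.250·0.564706 = 1.344
Σt over all 11·8 pixels = 63419/510 ≈ 124.3509804
V = pitch²·Σt = 1.23²·63419/510 = 188.131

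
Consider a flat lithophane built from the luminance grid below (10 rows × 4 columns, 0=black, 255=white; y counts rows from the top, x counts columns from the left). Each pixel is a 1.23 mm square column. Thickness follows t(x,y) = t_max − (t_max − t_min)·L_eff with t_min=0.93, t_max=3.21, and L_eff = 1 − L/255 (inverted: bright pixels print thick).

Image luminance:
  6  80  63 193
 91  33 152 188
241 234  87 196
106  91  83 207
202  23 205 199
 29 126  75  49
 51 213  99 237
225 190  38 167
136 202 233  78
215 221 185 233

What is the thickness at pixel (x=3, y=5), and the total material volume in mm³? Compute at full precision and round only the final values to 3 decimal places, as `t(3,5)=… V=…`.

t(3,5)=1.368 V=133.141

span = t_max - t_min = 3.21 - 0.93 = 2.280
L(3,5) = 49, L_eff = 1 - 49/255 = 0.807843 (inverted)
t(3,5) = 3.21 - 2.280·0.807843 = 1.368
Σt over all 10·4 pixels = 187008/2125 ≈ 88.0037647
V = pitch²·Σt = 1.23²·187008/2125 = 133.141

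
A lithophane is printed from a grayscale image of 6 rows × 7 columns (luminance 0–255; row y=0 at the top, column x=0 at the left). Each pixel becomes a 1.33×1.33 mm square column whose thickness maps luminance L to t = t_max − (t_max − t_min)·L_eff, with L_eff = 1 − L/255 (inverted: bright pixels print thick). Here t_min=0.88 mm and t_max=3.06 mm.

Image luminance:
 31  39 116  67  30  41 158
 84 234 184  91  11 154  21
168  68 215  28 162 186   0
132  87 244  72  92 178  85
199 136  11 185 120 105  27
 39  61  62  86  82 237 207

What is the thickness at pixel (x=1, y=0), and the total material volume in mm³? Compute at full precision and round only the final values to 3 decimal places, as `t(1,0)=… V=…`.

t(1,0)=1.213 V=133.958

span = t_max - t_min = 3.06 - 0.88 = 2.180
L(1,0) = 39, L_eff = 1 - 39/255 = 0.847059 (inverted)
t(1,0) = 3.06 - 2.180·0.847059 = 1.213
Σt over all 6·7 pixels = 193111/2550 ≈ 75.7298039
V = pitch²·Σt = 1.33²·193111/2550 = 133.958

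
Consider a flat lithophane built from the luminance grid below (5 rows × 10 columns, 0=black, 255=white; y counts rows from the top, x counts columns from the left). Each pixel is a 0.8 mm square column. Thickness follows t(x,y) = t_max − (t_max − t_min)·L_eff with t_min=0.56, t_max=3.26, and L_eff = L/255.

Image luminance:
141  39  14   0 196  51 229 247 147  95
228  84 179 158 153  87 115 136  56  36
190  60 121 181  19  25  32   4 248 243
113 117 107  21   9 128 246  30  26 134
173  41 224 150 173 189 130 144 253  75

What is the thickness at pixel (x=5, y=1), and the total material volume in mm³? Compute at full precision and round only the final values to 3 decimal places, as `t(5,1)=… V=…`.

span = t_max - t_min = 3.26 - 0.56 = 2.700
L(5,1) = 87, L_eff = 87/255 = 0.341176
t(5,1) = 3.26 - 2.700·0.341176 = 2.339
Σt over all 5·10 pixels = 84577/850 ≈ 99.5023529
V = pitch²·Σt = 0.8²·84577/850 = 63.682

t(5,1)=2.339 V=63.682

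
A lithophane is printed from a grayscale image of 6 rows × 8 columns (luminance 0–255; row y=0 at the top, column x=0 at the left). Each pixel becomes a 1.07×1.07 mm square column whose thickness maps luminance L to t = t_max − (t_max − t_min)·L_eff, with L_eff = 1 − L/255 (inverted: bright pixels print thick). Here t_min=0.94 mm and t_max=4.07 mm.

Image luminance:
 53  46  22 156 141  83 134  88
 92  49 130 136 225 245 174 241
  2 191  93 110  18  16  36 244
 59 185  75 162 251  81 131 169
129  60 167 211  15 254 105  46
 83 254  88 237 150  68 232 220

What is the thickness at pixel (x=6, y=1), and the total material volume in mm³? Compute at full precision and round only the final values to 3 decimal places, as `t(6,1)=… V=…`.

t(6,1)=3.076 V=138.183

span = t_max - t_min = 4.07 - 0.94 = 3.130
L(6,1) = 174, L_eff = 1 - 174/255 = 0.317647 (inverted)
t(6,1) = 4.07 - 3.130·0.317647 = 3.076
Σt over all 6·8 pixels = 3077701/25500 ≈ 120.6941569
V = pitch²·Σt = 1.07²·3077701/25500 = 138.183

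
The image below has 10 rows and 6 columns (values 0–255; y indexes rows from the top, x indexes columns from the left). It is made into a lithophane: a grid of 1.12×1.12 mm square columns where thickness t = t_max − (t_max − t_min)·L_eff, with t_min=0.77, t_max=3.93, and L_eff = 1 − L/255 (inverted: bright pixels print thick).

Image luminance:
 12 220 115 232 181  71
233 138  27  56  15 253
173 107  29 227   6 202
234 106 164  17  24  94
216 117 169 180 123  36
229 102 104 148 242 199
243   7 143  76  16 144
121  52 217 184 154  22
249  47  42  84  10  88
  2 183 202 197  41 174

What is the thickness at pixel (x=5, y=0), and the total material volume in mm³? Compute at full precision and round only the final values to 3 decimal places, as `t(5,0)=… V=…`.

t(5,0)=1.650 V=174.523

span = t_max - t_min = 3.93 - 0.77 = 3.160
L(5,0) = 71, L_eff = 1 - 71/255 = 0.721569 (inverted)
t(5,0) = 3.93 - 3.160·0.721569 = 1.650
Σt over all 10·6 pixels = 886946/6375 ≈ 139.1287843
V = pitch²·Σt = 1.12²·886946/6375 = 174.523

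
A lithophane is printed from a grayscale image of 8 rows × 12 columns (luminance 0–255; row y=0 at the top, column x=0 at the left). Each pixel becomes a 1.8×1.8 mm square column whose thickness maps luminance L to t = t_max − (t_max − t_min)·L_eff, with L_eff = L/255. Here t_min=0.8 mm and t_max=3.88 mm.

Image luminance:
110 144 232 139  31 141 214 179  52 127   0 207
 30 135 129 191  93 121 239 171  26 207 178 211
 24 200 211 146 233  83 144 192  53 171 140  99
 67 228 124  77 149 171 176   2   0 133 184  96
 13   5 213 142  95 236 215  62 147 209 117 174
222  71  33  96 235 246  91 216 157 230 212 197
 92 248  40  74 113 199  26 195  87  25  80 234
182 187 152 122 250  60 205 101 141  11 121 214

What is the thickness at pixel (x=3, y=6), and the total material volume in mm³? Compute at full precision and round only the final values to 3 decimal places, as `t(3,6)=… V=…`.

span = t_max - t_min = 3.88 - 0.8 = 3.080
L(3,6) = 74, L_eff = 74/255 = 0.290196
t(3,6) = 3.88 - 3.080·0.290196 = 2.986
Σt over all 8·12 pixels = 452643/2125 ≈ 213.0084706
V = pitch²·Σt = 1.8²·452643/2125 = 690.147

t(3,6)=2.986 V=690.147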